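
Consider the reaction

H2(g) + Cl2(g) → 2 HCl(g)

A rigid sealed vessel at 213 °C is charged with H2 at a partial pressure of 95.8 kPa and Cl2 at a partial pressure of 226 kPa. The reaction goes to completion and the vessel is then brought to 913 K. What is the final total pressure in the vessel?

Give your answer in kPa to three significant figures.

At constant V, partial pressures at 213 °C are proportional to moles, so apply stoichiometry directly to pressures.
P(Cl2) required for 95.8 kPa of H2 = (1/1) × 95.8 = 95.80 kPa; available 226 kPa, so H2 is limiting.
P(Cl2) remaining = 226 − (1/1) × 95.8 = 130.2 kPa
P(gaseous products) = (2)/1 × 95.8 = 191.6 kPa
P_total at 213 °C = 130.2 + 191.6 = 321.8 kPa
Scaling to 913 K: P = 321.8 × 913/486.15 = 604.3 kPa

604 kPa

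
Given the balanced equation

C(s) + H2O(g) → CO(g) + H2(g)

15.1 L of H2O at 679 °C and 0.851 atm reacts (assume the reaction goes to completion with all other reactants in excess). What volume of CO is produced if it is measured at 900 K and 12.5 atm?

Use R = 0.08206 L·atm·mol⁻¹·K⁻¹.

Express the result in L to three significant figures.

n(H2O) = PV/RT = (0.851 × 15.1) / (0.08206 × 952.15) = 0.1645 mol
n(CO) = (1/1) × 0.1645 = 0.1645 mol
V = nRT/P = 0.1645 × 0.08206 × 900 / 12.5 = 0.9719 L

0.972 L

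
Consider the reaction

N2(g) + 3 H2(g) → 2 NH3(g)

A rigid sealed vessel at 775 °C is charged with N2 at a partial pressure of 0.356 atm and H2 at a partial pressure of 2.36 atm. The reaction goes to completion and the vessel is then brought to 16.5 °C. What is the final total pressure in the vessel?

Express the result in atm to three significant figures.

At constant V, partial pressures at 775 °C are proportional to moles, so apply stoichiometry directly to pressures.
P(H2) required for 0.356 atm of N2 = (3/1) × 0.356 = 1.068 atm; available 2.36 atm, so N2 is limiting.
P(H2) remaining = 2.36 − (3/1) × 0.356 = 1.292 atm
P(gaseous products) = (2)/1 × 0.356 = 0.7120 atm
P_total at 775 °C = 1.292 + 0.7120 = 2.004 atm
Scaling to 16.5 °C: P = 2.004 × 289.65/1048.15 = 0.5538 atm

0.554 atm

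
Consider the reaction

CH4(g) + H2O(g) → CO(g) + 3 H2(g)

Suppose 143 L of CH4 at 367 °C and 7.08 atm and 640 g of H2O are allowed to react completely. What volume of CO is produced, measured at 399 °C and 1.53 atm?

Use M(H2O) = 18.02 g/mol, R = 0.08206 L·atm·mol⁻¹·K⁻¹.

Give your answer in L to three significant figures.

n(CH4) = PV/RT = (7.08 × 143) / (0.08206 × 640.15) = 19.27 mol
n(H2O) = 640 / 18.02 = 35.52 mol
For 19.27 mol CH4, stoichiometry requires (1/1) × 19.27 = 19.27 mol H2O; 35.52 mol is available, so CH4 is limiting.
n(CO) = (1/1) × 19.27 = 19.27 mol
V(CO) = nRT/P = 19.27 × 0.08206 × 672.15 / 1.53 = 694.7 L

695 L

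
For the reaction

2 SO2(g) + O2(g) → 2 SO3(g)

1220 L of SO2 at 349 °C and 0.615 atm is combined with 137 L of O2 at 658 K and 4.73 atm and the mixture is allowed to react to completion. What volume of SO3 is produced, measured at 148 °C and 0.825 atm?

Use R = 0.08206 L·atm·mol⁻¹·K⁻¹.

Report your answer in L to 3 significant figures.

616 L

n(SO2) = PV/RT = (0.615 × 1220) / (0.08206 × 622.15) = 14.70 mol
n(O2) = PV/RT = (4.73 × 137) / (0.08206 × 658) = 12.00 mol
For 14.70 mol SO2, stoichiometry requires (1/2) × 14.70 = 7.350 mol O2; 12.00 mol is available, so SO2 is limiting.
n(SO3) = (2/2) × 14.70 = 14.70 mol
V(SO3) = nRT/P = 14.70 × 0.08206 × 421.15 / 0.825 = 615.8 L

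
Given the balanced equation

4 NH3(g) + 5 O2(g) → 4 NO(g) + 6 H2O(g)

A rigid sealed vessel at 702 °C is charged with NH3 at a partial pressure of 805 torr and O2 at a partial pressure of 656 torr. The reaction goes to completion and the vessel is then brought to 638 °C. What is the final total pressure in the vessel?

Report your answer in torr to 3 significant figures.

At constant V, partial pressures at 702 °C are proportional to moles, so apply stoichiometry directly to pressures.
P(O2) required for 805 torr of NH3 = (5/4) × 805 = 1006 torr; available 656 torr, so O2 is limiting.
P(NH3) remaining = 805 − (4/5) × 656 = 280.2 torr
P(gaseous products) = (4+6)/5 × 656 = 1312 torr
P_total at 702 °C = 280.2 + 1312 = 1592 torr
Scaling to 638 °C: P = 1592 × 911.15/975.15 = 1488 torr

1490 torr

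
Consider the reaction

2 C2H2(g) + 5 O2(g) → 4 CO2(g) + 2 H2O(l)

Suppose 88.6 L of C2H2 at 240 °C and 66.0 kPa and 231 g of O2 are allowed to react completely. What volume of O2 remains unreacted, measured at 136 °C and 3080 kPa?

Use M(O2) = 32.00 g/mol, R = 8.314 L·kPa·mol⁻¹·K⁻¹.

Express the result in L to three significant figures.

4.19 L

n(C2H2) = PV/RT = (66.0 × 88.6) / (8.314 × 513.15) = 1.371 mol
n(O2) = 231 / 32.00 = 7.219 mol
For 1.371 mol C2H2, stoichiometry requires (5/2) × 1.371 = 3.428 mol O2; 7.219 mol is available, so C2H2 is limiting.
n(O2) consumed = (5/2) × 1.371 = 3.428 mol; remaining = 7.219 − 3.428 = 3.791 mol
V(O2) = nRT/P = 3.791 × 8.314 × 409.15 / 3080 = 4.187 L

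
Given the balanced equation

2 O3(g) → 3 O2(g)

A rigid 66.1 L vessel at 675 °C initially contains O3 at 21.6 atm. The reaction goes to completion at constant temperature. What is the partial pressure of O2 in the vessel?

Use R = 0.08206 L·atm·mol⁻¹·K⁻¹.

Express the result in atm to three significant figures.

n(O3)₀ = PV/RT = (21.6 × 66.1) / (0.08206 × 948.15) = 18.35 mol
n(O2) = (3/2) × 18.35 = 27.53 mol
P(O2) = nRT/V = 27.53 × 0.08206 × 948.15 / 66.1 = 32.41 atm

32.4 atm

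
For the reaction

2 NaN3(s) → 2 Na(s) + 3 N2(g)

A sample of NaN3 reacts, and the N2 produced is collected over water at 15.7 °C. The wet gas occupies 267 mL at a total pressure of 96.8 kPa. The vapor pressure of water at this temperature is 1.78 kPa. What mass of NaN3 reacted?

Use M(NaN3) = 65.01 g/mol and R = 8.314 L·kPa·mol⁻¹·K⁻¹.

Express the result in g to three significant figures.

P(N2) = 96.8 − 1.78 = 95.02 kPa
n(N2) = PV/RT = (95.02 × 0.2670) / (8.314 × 288.85) = 0.01056 mol
n(NaN3) = (2/3) × 0.01056 = 0.007040 mol
m(NaN3) = 0.007040 × 65.01 = 0.4577 g

0.458 g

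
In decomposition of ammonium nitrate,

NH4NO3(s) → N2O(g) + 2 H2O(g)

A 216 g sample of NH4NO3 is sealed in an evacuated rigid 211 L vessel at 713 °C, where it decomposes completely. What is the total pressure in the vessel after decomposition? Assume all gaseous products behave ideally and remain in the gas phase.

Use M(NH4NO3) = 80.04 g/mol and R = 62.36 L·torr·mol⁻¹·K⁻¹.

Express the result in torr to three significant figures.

2360 torr

n(NH4NO3) = 216 / 80.04 = 2.699 mol
n(gas produced) = (3/1) × 2.699 = 8.097 mol
P = nRT/V = 8.097 × 62.36 × 986.15 / 211 = 2360 torr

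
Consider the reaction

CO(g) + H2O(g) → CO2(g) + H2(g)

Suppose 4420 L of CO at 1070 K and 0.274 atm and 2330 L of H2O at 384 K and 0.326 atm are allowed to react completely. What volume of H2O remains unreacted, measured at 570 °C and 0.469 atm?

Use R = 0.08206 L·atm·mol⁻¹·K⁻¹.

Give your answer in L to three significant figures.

1520 L

n(CO) = PV/RT = (0.274 × 4420) / (0.08206 × 1070) = 13.79 mol
n(H2O) = PV/RT = (0.326 × 2330) / (0.08206 × 384) = 24.11 mol
For 13.79 mol CO, stoichiometry requires (1/1) × 13.79 = 13.79 mol H2O; 24.11 mol is available, so CO is limiting.
n(H2O) consumed = (1/1) × 13.79 = 13.79 mol; remaining = 24.11 − 13.79 = 10.32 mol
V(H2O) = nRT/P = 10.32 × 0.08206 × 843.15 / 0.469 = 1522 L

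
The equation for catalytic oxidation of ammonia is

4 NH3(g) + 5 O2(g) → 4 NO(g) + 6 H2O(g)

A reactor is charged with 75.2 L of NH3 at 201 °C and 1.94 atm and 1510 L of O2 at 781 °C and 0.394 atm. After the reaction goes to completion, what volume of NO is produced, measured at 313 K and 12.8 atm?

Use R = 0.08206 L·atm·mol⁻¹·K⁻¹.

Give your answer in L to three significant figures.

7.52 L

n(NH3) = PV/RT = (1.94 × 75.2) / (0.08206 × 474.15) = 3.749 mol
n(O2) = PV/RT = (0.394 × 1510) / (0.08206 × 1054.15) = 6.878 mol
For 3.749 mol NH3, stoichiometry requires (5/4) × 3.749 = 4.686 mol O2; 6.878 mol is available, so NH3 is limiting.
n(NO) = (4/4) × 3.749 = 3.749 mol
V(NO) = nRT/P = 3.749 × 0.08206 × 313 / 12.8 = 7.523 L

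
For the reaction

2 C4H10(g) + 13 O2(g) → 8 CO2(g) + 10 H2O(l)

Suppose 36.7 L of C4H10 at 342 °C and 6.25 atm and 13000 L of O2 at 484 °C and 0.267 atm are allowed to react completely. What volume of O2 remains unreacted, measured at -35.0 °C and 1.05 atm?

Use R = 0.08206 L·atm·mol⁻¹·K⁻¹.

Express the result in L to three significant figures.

490 L

n(C4H10) = PV/RT = (6.25 × 36.7) / (0.08206 × 615.15) = 4.544 mol
n(O2) = PV/RT = (0.267 × 13000) / (0.08206 × 757.15) = 55.87 mol
For 4.544 mol C4H10, stoichiometry requires (13/2) × 4.544 = 29.54 mol O2; 55.87 mol is available, so C4H10 is limiting.
n(O2) consumed = (13/2) × 4.544 = 29.54 mol; remaining = 55.87 − 29.54 = 26.33 mol
V(O2) = nRT/P = 26.33 × 0.08206 × 238.15 / 1.05 = 490.1 L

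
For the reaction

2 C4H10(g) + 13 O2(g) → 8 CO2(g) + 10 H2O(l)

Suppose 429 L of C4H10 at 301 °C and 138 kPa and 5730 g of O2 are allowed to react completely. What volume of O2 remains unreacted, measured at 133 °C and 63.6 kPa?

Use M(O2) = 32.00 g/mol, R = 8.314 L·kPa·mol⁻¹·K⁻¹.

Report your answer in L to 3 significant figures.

n(C4H10) = PV/RT = (138 × 429) / (8.314 × 574.15) = 12.40 mol
n(O2) = 5730 / 32.00 = 179.1 mol
For 12.40 mol C4H10, stoichiometry requires (13/2) × 12.40 = 80.60 mol O2; 179.1 mol is available, so C4H10 is limiting.
n(O2) consumed = (13/2) × 12.40 = 80.60 mol; remaining = 179.1 − 80.60 = 98.50 mol
V(O2) = nRT/P = 98.50 × 8.314 × 406.15 / 63.6 = 5230 L

5230 L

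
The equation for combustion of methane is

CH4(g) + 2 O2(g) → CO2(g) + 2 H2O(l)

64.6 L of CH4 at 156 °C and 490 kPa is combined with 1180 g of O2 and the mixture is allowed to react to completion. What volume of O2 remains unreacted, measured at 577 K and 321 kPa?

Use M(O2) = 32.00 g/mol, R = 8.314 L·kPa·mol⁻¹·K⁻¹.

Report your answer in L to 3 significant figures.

286 L

n(CH4) = PV/RT = (490 × 64.6) / (8.314 × 429.15) = 8.872 mol
n(O2) = 1180 / 32.00 = 36.88 mol
For 8.872 mol CH4, stoichiometry requires (2/1) × 8.872 = 17.74 mol O2; 36.88 mol is available, so CH4 is limiting.
n(O2) consumed = (2/1) × 8.872 = 17.74 mol; remaining = 36.88 − 17.74 = 19.14 mol
V(O2) = nRT/P = 19.14 × 8.314 × 577 / 321 = 286.0 L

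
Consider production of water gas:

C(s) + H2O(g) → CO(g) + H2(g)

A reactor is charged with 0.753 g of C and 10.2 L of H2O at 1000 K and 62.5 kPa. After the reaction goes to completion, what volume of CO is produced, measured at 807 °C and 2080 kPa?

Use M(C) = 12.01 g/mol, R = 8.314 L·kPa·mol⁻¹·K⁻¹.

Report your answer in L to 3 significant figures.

n(C) = 0.753 / 12.01 = 0.06270 mol
n(H2O) = PV/RT = (62.5 × 10.2) / (8.314 × 1000) = 0.07668 mol
For 0.06270 mol C, stoichiometry requires (1/1) × 0.06270 = 0.06270 mol H2O; 0.07668 mol is available, so C is limiting.
n(CO) = (1/1) × 0.06270 = 0.06270 mol
V(CO) = nRT/P = 0.06270 × 8.314 × 1080.15 / 2080 = 0.2707 L

0.271 L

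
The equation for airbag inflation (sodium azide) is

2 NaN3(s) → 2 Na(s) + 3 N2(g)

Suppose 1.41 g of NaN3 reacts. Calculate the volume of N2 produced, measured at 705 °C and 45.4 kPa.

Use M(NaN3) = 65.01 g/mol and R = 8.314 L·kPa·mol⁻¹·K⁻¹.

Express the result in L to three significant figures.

5.83 L

n(NaN3) = 1.410 / 65.01 = 0.02169 mol
n(N2) = (3/2) × 0.02169 = 0.03254 mol
V = nRT/P = 0.03254 × 8.314 × 978.15 / 45.4 = 5.829 L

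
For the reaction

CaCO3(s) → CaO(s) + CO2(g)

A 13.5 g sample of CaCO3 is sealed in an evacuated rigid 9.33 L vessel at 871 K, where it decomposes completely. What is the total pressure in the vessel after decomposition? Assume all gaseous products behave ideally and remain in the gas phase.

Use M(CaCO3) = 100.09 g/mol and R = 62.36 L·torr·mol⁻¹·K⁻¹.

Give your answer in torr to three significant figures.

n(CaCO3) = 13.5 / 100.09 = 0.1349 mol
n(gas produced) = (1/1) × 0.1349 = 0.1349 mol
P = nRT/V = 0.1349 × 62.36 × 871 / 9.33 = 785.3 torr

785 torr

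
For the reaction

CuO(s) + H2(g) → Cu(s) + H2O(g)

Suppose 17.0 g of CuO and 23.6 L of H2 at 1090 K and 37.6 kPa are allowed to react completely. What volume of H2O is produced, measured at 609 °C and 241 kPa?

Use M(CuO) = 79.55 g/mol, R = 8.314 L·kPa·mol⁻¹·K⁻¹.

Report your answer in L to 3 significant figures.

n(CuO) = 17.0 / 79.55 = 0.2137 mol
n(H2) = PV/RT = (37.6 × 23.6) / (8.314 × 1090) = 0.09792 mol
For 0.2137 mol CuO, stoichiometry requires (1/1) × 0.2137 = 0.2137 mol H2; 0.09792 mol is available, so H2 is limiting.
n(H2O) = (1/1) × 0.09792 = 0.09792 mol
V(H2O) = nRT/P = 0.09792 × 8.314 × 882.15 / 241 = 2.980 L

2.98 L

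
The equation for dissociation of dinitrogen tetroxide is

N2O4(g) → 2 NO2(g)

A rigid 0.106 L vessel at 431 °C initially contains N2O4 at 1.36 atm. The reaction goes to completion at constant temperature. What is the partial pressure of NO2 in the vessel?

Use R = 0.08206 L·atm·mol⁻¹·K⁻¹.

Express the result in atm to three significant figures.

n(N2O4)₀ = PV/RT = (1.36 × 0.106) / (0.08206 × 704.15) = 0.002495 mol
n(NO2) = (2/1) × 0.002495 = 0.004990 mol
P(NO2) = nRT/V = 0.004990 × 0.08206 × 704.15 / 0.106 = 2.720 atm

2.72 atm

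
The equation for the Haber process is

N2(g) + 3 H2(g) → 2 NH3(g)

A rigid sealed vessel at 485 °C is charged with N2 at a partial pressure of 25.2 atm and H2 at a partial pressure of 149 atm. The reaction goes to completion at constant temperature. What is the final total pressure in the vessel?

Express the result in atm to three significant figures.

124 atm

At constant V, partial pressures at 485 °C are proportional to moles, so apply stoichiometry directly to pressures.
P(H2) required for 25.2 atm of N2 = (3/1) × 25.2 = 75.60 atm; available 149 atm, so N2 is limiting.
P(H2) remaining = 149 − (3/1) × 25.2 = 73.40 atm
P(gaseous products) = (2)/1 × 25.2 = 50.40 atm
P_total at 485 °C = 73.40 + 50.40 = 123.8 atm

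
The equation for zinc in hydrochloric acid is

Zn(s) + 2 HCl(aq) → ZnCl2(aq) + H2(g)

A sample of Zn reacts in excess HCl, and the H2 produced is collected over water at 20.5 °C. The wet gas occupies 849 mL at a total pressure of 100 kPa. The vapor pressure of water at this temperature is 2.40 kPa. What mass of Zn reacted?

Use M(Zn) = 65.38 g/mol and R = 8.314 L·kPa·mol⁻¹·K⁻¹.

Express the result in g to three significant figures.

P(H2) = 100 − 2.40 = 97.60 kPa
n(H2) = PV/RT = (97.60 × 0.8490) / (8.314 × 293.65) = 0.03394 mol
n(Zn) = (1/1) × 0.03394 = 0.03394 mol
m(Zn) = 0.03394 × 65.38 = 2.219 g

2.22 g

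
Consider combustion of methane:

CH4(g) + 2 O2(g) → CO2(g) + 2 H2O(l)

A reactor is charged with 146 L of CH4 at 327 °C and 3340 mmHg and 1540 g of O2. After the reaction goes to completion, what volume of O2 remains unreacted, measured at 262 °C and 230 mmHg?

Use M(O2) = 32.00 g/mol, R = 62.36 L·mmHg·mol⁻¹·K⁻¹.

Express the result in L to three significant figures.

3200 L

n(CH4) = PV/RT = (3340 × 146) / (62.36 × 600.15) = 13.03 mol
n(O2) = 1540 / 32.00 = 48.12 mol
For 13.03 mol CH4, stoichiometry requires (2/1) × 13.03 = 26.06 mol O2; 48.12 mol is available, so CH4 is limiting.
n(O2) consumed = (2/1) × 13.03 = 26.06 mol; remaining = 48.12 − 26.06 = 22.06 mol
V(O2) = nRT/P = 22.06 × 62.36 × 535.15 / 230 = 3201 L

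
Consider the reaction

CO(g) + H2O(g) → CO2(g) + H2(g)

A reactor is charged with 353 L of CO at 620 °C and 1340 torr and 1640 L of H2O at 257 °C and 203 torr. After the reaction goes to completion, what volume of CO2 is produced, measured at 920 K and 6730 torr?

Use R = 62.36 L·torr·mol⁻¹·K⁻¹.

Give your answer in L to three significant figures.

n(CO) = PV/RT = (1340 × 353) / (62.36 × 893.15) = 8.493 mol
n(H2O) = PV/RT = (203 × 1640) / (62.36 × 530.15) = 10.07 mol
For 8.493 mol CO, stoichiometry requires (1/1) × 8.493 = 8.493 mol H2O; 10.07 mol is available, so CO is limiting.
n(CO2) = (1/1) × 8.493 = 8.493 mol
V(CO2) = nRT/P = 8.493 × 62.36 × 920 / 6730 = 72.40 L

72.4 L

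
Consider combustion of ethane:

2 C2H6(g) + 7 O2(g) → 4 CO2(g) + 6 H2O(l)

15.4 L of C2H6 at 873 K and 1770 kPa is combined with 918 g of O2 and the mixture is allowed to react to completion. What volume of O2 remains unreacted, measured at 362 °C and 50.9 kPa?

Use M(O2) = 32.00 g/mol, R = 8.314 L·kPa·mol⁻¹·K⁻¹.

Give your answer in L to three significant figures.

n(C2H6) = PV/RT = (1770 × 15.4) / (8.314 × 873) = 3.756 mol
n(O2) = 918 / 32.00 = 28.69 mol
For 3.756 mol C2H6, stoichiometry requires (7/2) × 3.756 = 13.15 mol O2; 28.69 mol is available, so C2H6 is limiting.
n(O2) consumed = (7/2) × 3.756 = 13.15 mol; remaining = 28.69 − 13.15 = 15.54 mol
V(O2) = nRT/P = 15.54 × 8.314 × 635.15 / 50.9 = 1612 L

1610 L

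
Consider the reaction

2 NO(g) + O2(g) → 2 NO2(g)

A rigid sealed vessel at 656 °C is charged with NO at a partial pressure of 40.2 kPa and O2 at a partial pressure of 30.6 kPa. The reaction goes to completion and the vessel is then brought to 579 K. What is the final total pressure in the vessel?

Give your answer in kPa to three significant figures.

Because the vessel is rigid and T is held at 656 °C, work the stoichiometry in partial pressures (P_i = n_iRT/V).
P(O2) required for 40.2 kPa of NO = (1/2) × 40.2 = 20.10 kPa; available 30.6 kPa, so NO is limiting.
P(O2) remaining = 30.6 − (1/2) × 40.2 = 10.50 kPa
P(gaseous products) = (2)/2 × 40.2 = 40.20 kPa
P_total at 656 °C = 10.50 + 40.20 = 50.70 kPa
Scaling to 579 K: P = 50.70 × 579/929.15 = 31.59 kPa

31.6 kPa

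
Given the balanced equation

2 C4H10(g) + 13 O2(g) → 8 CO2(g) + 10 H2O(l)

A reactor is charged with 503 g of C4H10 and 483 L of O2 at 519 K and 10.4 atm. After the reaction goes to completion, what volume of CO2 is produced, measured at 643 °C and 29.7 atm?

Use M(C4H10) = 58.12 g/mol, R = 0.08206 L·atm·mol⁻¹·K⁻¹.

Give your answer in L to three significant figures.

87.6 L

n(C4H10) = 503 / 58.12 = 8.655 mol
n(O2) = PV/RT = (10.4 × 483) / (0.08206 × 519) = 117.9 mol
For 8.655 mol C4H10, stoichiometry requires (13/2) × 8.655 = 56.26 mol O2; 117.9 mol is available, so C4H10 is limiting.
n(CO2) = (8/2) × 8.655 = 34.62 mol
V(CO2) = nRT/P = 34.62 × 0.08206 × 916.15 / 29.7 = 87.63 L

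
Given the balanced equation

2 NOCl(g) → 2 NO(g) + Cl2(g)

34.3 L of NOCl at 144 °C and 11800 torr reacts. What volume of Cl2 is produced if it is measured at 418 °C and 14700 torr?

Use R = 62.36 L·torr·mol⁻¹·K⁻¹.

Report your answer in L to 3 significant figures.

n(NOCl) = PV/RT = (11800 × 34.3) / (62.36 × 417.15) = 15.56 mol
n(Cl2) = (1/2) × 15.56 = 7.780 mol
V = nRT/P = 7.780 × 62.36 × 691.15 / 14700 = 22.81 L

22.8 L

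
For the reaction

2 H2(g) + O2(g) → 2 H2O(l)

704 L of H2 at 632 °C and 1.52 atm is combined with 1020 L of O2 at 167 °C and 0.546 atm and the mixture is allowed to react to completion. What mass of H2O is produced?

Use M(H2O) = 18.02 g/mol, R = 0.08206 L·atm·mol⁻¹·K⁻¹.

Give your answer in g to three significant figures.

n(H2) = PV/RT = (1.52 × 704) / (0.08206 × 905.15) = 14.41 mol
n(O2) = PV/RT = (0.546 × 1020) / (0.08206 × 440.15) = 15.42 mol
For 14.41 mol H2, stoichiometry requires (1/2) × 14.41 = 7.205 mol O2; 15.42 mol is available, so H2 is limiting.
n(H2O) = (2/2) × 14.41 = 14.41 mol
m(H2O) = 14.41 × 18.02 = 259.7 g

260 g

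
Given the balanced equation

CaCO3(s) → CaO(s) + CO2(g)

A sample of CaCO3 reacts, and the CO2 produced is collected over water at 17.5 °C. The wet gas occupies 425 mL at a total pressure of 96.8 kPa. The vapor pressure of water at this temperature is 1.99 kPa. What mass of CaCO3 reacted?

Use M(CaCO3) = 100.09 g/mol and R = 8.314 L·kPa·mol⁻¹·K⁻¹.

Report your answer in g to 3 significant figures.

1.67 g

P(CO2) = 96.8 − 1.99 = 94.81 kPa
n(CO2) = PV/RT = (94.81 × 0.4250) / (8.314 × 290.65) = 0.01667 mol
n(CaCO3) = (1/1) × 0.01667 = 0.01667 mol
m(CaCO3) = 0.01667 × 100.09 = 1.669 g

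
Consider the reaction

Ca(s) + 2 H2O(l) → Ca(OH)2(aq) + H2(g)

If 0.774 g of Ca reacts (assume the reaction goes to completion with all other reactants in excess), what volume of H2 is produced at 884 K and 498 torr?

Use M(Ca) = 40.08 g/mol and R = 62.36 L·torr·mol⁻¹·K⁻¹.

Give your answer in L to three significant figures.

2.14 L

n(Ca) = 0.7740 / 40.08 = 0.01931 mol
n(H2) = (1/1) × 0.01931 = 0.01931 mol
V = nRT/P = 0.01931 × 62.36 × 884 / 498 = 2.138 L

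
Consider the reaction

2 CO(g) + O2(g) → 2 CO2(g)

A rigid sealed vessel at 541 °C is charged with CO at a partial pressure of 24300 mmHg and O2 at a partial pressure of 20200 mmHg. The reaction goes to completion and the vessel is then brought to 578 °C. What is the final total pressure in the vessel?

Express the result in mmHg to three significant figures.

33800 mmHg

With V and T fixed, P_i ∝ n_i, so the mole ratios apply directly to partial pressures at 541 °C.
P(O2) required for 24300 mmHg of CO = (1/2) × 24300 = 12150 mmHg; available 20200 mmHg, so CO is limiting.
P(O2) remaining = 20200 − (1/2) × 24300 = 8050 mmHg
P(gaseous products) = (2)/2 × 24300 = 24300 mmHg
P_total at 541 °C = 8050 + 24300 = 32350 mmHg
Scaling to 578 °C: P = 32350 × 851.15/814.15 = 33820 mmHg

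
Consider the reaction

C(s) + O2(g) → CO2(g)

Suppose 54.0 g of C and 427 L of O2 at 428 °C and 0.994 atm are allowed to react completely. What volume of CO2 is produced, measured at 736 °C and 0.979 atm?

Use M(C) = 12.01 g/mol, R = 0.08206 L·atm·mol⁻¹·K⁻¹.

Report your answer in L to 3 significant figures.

n(C) = 54.0 / 12.01 = 4.496 mol
n(O2) = PV/RT = (0.994 × 427) / (0.08206 × 701.15) = 7.377 mol
For 4.496 mol C, stoichiometry requires (1/1) × 4.496 = 4.496 mol O2; 7.377 mol is available, so C is limiting.
n(CO2) = (1/1) × 4.496 = 4.496 mol
V(CO2) = nRT/P = 4.496 × 0.08206 × 1009.15 / 0.979 = 380.3 L

380 L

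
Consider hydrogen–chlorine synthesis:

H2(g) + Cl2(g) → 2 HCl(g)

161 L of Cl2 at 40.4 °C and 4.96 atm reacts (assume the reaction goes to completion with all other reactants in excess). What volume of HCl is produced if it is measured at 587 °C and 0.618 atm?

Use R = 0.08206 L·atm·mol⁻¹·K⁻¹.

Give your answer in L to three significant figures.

7090 L

n(Cl2) = PV/RT = (4.96 × 161) / (0.08206 × 313.55) = 31.04 mol
n(HCl) = (2/1) × 31.04 = 62.08 mol
V = nRT/P = 62.08 × 0.08206 × 860.15 / 0.618 = 7090 L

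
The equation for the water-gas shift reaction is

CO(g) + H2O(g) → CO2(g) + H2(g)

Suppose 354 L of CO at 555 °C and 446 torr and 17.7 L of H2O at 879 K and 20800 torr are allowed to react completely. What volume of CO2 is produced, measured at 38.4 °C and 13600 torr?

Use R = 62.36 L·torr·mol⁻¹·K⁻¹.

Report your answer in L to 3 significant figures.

4.37 L

n(CO) = PV/RT = (446 × 354) / (62.36 × 828.15) = 3.057 mol
n(H2O) = PV/RT = (20800 × 17.7) / (62.36 × 879) = 6.716 mol
For 3.057 mol CO, stoichiometry requires (1/1) × 3.057 = 3.057 mol H2O; 6.716 mol is available, so CO is limiting.
n(CO2) = (1/1) × 3.057 = 3.057 mol
V(CO2) = nRT/P = 3.057 × 62.36 × 311.55 / 13600 = 4.367 L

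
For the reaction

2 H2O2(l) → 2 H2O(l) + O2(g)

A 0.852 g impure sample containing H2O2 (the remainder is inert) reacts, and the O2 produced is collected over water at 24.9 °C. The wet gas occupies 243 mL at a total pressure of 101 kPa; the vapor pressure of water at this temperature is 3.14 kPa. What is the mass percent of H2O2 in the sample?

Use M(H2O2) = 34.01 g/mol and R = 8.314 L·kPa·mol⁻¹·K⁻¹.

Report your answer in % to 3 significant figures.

76.6 %

P(O2) = 101 − 3.14 = 97.86 kPa
n(O2) = PV/RT = (97.86 × 0.2430) / (8.314 × 298.05) = 0.009596 mol
n(H2O2) = (2/1) × 0.009596 = 0.01919 mol
m(H2O2) = 0.01919 × 34.01 = 0.6527 g
%H2O2 = 0.6527 / 0.852 × 100 = 76.61%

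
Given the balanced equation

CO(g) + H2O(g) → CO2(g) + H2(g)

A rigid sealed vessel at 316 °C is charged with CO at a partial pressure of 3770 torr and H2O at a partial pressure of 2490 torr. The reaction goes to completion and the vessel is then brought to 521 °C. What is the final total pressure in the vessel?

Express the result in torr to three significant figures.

Because the vessel is rigid and T is held at 316 °C, work the stoichiometry in partial pressures (P_i = n_iRT/V).
P(H2O) required for 3770 torr of CO = (1/1) × 3770 = 3770 torr; available 2490 torr, so H2O is limiting.
P(CO) remaining = 3770 − (1/1) × 2490 = 1280 torr
P(gaseous products) = (1+1)/1 × 2490 = 4980 torr
P_total at 316 °C = 1280 + 4980 = 6260 torr
Scaling to 521 °C: P = 6260 × 794.15/589.15 = 8438 torr

8440 torr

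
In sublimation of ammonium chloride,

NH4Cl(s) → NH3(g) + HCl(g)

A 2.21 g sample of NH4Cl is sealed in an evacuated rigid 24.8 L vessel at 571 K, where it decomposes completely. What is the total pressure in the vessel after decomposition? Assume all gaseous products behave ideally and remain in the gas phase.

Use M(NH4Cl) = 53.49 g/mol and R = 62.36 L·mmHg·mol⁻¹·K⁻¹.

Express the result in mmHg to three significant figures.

n(NH4Cl) = 2.21 / 53.49 = 0.04132 mol
n(gas produced) = (2/1) × 0.04132 = 0.08264 mol
P = nRT/V = 0.08264 × 62.36 × 571 / 24.8 = 118.7 mmHg

119 mmHg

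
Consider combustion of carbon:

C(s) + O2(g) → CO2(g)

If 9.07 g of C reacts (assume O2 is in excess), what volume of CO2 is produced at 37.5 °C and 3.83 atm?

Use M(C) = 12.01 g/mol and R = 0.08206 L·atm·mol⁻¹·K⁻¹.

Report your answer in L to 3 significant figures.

n(C) = 9.070 / 12.01 = 0.7552 mol
n(CO2) = (1/1) × 0.7552 = 0.7552 mol
V = nRT/P = 0.7552 × 0.08206 × 310.65 / 3.83 = 5.027 L

5.03 L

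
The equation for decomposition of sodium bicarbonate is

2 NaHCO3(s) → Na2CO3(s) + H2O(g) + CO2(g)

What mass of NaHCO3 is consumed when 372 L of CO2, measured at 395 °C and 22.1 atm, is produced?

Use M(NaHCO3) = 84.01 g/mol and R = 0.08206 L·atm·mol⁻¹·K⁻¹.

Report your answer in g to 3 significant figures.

25200 g

n(CO2) = PV/RT = (22.1 × 372) / (0.08206 × 668.15) = 149.9 mol
n(NaHCO3) = (2/1) × 149.9 = 299.8 mol
m(NaHCO3) = 299.8 × 84.01 = 25190 g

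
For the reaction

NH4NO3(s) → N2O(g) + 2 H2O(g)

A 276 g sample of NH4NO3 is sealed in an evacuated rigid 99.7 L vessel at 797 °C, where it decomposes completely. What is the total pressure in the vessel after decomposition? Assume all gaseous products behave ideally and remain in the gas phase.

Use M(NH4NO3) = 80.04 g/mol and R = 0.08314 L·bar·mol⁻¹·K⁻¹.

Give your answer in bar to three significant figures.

9.23 bar

n(NH4NO3) = 276 / 80.04 = 3.448 mol
n(gas produced) = (3/1) × 3.448 = 10.34 mol
P = nRT/V = 10.34 × 0.08314 × 1070.15 / 99.7 = 9.227 bar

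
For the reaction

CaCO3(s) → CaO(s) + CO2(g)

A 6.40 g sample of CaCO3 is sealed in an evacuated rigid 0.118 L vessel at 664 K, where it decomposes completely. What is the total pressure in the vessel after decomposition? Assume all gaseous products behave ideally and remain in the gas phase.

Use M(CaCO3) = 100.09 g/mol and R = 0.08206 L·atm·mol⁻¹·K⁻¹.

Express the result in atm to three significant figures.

n(CaCO3) = 6.40 / 100.09 = 0.06394 mol
n(gas produced) = (1/1) × 0.06394 = 0.06394 mol
P = nRT/V = 0.06394 × 0.08206 × 664 / 0.118 = 29.53 atm

29.5 atm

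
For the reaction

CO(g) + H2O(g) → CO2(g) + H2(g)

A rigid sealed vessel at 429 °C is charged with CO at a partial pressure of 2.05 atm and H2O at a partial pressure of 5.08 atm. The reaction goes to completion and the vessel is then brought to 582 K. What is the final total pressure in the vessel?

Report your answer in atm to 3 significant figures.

5.91 atm

With V and T fixed, P_i ∝ n_i, so the mole ratios apply directly to partial pressures at 429 °C.
P(H2O) required for 2.05 atm of CO = (1/1) × 2.05 = 2.050 atm; available 5.08 atm, so CO is limiting.
P(H2O) remaining = 5.08 − (1/1) × 2.05 = 3.030 atm
P(gaseous products) = (1+1)/1 × 2.05 = 4.100 atm
P_total at 429 °C = 3.030 + 4.100 = 7.130 atm
Scaling to 582 K: P = 7.130 × 582/702.15 = 5.910 atm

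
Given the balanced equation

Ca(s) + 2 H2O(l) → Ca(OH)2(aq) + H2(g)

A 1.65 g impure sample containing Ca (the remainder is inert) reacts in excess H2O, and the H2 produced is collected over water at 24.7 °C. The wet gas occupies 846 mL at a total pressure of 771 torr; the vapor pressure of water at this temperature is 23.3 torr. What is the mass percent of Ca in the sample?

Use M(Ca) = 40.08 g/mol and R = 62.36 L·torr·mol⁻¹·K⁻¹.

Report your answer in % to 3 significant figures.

P(H2) = 771 − 23.3 = 747.7 torr
n(H2) = PV/RT = (747.7 × 0.8460) / (62.36 × 297.85) = 0.03406 mol
n(Ca) = (1/1) × 0.03406 = 0.03406 mol
m(Ca) = 0.03406 × 40.08 = 1.365 g
%Ca = 1.365 / 1.65 × 100 = 82.73%

82.7 %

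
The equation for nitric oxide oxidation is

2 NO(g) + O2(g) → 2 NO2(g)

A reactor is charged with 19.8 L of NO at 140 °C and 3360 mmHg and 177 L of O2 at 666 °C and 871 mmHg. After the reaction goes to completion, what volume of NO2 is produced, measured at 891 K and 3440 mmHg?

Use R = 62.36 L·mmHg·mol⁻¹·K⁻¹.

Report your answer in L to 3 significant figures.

41.7 L

n(NO) = PV/RT = (3360 × 19.8) / (62.36 × 413.15) = 2.582 mol
n(O2) = PV/RT = (871 × 177) / (62.36 × 939.15) = 2.632 mol
For 2.582 mol NO, stoichiometry requires (1/2) × 2.582 = 1.291 mol O2; 2.632 mol is available, so NO is limiting.
n(NO2) = (2/2) × 2.582 = 2.582 mol
V(NO2) = nRT/P = 2.582 × 62.36 × 891 / 3440 = 41.70 L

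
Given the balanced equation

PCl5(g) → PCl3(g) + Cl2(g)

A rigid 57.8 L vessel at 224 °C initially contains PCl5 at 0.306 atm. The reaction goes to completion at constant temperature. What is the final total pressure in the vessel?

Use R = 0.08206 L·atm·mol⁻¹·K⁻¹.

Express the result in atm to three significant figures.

At constant T and V, P ∝ n(gas): 1 mol gas → 2 mol gas.
P_final = (2/1) × 0.306 = 0.6120 atm

0.612 atm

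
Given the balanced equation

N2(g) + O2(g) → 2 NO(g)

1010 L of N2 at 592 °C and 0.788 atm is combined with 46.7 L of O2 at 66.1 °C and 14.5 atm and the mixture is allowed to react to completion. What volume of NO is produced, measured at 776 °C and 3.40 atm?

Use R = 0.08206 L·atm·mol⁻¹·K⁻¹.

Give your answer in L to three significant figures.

568 L

n(N2) = PV/RT = (0.788 × 1010) / (0.08206 × 865.15) = 11.21 mol
n(O2) = PV/RT = (14.5 × 46.7) / (0.08206 × 339.25) = 24.32 mol
For 11.21 mol N2, stoichiometry requires (1/1) × 11.21 = 11.21 mol O2; 24.32 mol is available, so N2 is limiting.
n(NO) = (2/1) × 11.21 = 22.42 mol
V(NO) = nRT/P = 22.42 × 0.08206 × 1049.15 / 3.40 = 567.7 L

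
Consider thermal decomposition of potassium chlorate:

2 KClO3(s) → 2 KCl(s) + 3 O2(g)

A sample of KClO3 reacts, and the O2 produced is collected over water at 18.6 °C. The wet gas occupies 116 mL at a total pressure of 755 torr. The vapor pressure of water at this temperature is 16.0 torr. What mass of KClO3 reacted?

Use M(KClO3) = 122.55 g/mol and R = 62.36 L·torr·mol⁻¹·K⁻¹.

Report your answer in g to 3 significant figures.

P(O2) = 755 − 16.0 = 739.0 torr
n(O2) = PV/RT = (739.0 × 0.1160) / (62.36 × 291.75) = 0.004712 mol
n(KClO3) = (2/3) × 0.004712 = 0.003141 mol
m(KClO3) = 0.003141 × 122.55 = 0.3849 g

0.385 g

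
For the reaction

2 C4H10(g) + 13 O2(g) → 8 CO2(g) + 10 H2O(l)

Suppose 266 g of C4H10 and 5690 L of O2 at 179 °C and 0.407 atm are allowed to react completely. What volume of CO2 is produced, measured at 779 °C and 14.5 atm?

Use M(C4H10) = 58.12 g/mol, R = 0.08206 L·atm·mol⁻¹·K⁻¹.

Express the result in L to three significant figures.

109 L

n(C4H10) = 266 / 58.12 = 4.577 mol
n(O2) = PV/RT = (0.407 × 5690) / (0.08206 × 452.15) = 62.42 mol
For 4.577 mol C4H10, stoichiometry requires (13/2) × 4.577 = 29.75 mol O2; 62.42 mol is available, so C4H10 is limiting.
n(CO2) = (8/2) × 4.577 = 18.31 mol
V(CO2) = nRT/P = 18.31 × 0.08206 × 1052.15 / 14.5 = 109.0 L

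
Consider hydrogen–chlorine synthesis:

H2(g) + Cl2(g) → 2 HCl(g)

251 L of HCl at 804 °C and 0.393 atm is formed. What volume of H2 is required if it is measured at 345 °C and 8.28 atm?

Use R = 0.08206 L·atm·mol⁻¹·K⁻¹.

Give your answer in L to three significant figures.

3.42 L

n(HCl) = PV/RT = (0.393 × 251) / (0.08206 × 1077.15) = 1.116 mol
n(H2) = (1/2) × 1.116 = 0.5580 mol
V = nRT/P = 0.5580 × 0.08206 × 618.15 / 8.28 = 3.418 L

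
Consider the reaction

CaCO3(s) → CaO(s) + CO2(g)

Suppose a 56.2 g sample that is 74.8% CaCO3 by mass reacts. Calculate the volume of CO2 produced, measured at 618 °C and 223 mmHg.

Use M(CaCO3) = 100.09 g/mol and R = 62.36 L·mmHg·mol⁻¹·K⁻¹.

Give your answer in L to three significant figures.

mass of CaCO3 = 56.2 × 74.8/100 = 42.04 g
n(CaCO3) = 42.04 / 100.09 = 0.4200 mol
n(CO2) = (1/1) × 0.4200 = 0.4200 mol
V = nRT/P = 0.4200 × 62.36 × 891.15 / 223 = 104.7 L

105 L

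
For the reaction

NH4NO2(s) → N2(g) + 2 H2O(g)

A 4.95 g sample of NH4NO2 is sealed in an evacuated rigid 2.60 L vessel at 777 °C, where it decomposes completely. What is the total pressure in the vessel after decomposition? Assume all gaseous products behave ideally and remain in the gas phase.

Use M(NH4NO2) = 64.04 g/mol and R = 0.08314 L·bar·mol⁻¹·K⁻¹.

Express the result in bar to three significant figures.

7.79 bar

n(NH4NO2) = 4.95 / 64.04 = 0.07730 mol
n(gas produced) = (3/1) × 0.07730 = 0.2319 mol
P = nRT/V = 0.2319 × 0.08314 × 1050.15 / 2.60 = 7.787 bar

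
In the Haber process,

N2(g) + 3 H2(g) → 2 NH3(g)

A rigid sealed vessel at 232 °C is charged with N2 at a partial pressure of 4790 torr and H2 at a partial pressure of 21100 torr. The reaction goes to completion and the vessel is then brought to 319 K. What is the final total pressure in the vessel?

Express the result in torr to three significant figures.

10300 torr

With V and T fixed, P_i ∝ n_i, so the mole ratios apply directly to partial pressures at 232 °C.
P(H2) required for 4790 torr of N2 = (3/1) × 4790 = 14370 torr; available 21100 torr, so N2 is limiting.
P(H2) remaining = 21100 − (3/1) × 4790 = 6730 torr
P(gaseous products) = (2)/1 × 4790 = 9580 torr
P_total at 232 °C = 6730 + 9580 = 16310 torr
Scaling to 319 K: P = 16310 × 319/505.15 = 10300 torr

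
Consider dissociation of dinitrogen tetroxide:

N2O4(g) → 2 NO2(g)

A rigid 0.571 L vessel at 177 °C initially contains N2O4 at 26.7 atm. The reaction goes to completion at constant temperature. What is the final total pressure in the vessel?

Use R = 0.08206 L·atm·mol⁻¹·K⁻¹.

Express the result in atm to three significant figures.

At constant T and V, P ∝ n(gas): 1 mol gas → 2 mol gas.
P_final = (2/1) × 26.7 = 53.40 atm

53.4 atm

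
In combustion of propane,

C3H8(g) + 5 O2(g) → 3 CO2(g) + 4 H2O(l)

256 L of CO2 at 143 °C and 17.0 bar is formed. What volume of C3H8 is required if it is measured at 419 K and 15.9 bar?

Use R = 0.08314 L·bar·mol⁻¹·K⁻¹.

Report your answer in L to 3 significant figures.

91.9 L

n(CO2) = PV/RT = (17.0 × 256) / (0.08314 × 416.15) = 125.8 mol
n(C3H8) = (1/3) × 125.8 = 41.93 mol
V = nRT/P = 41.93 × 0.08314 × 419 / 15.9 = 91.87 L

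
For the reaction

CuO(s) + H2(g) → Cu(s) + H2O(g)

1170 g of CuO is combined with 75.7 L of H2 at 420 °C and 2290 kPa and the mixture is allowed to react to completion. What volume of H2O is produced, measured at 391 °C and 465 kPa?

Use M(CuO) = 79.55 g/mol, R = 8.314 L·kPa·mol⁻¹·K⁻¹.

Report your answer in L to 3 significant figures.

175 L

n(CuO) = 1170 / 79.55 = 14.71 mol
n(H2) = PV/RT = (2290 × 75.7) / (8.314 × 693.15) = 30.08 mol
For 14.71 mol CuO, stoichiometry requires (1/1) × 14.71 = 14.71 mol H2; 30.08 mol is available, so CuO is limiting.
n(H2O) = (1/1) × 14.71 = 14.71 mol
V(H2O) = nRT/P = 14.71 × 8.314 × 664.15 / 465 = 174.7 L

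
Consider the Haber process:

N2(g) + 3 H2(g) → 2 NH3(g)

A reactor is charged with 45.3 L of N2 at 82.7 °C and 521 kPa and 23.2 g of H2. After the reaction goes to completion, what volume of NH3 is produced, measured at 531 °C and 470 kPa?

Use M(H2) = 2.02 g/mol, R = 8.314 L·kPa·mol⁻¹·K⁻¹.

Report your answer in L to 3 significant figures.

n(N2) = PV/RT = (521 × 45.3) / (8.314 × 355.85) = 7.977 mol
n(H2) = 23.2 / 2.02 = 11.49 mol
For 7.977 mol N2, stoichiometry requires (3/1) × 7.977 = 23.93 mol H2; 11.49 mol is available, so H2 is limiting.
n(NH3) = (2/3) × 11.49 = 7.660 mol
V(NH3) = nRT/P = 7.660 × 8.314 × 804.15 / 470 = 109.0 L

109 L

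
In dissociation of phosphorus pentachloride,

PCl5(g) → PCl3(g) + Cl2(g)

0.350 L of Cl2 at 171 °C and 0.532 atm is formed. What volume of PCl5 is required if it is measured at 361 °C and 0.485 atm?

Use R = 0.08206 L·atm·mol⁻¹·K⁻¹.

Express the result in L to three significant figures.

0.548 L

n(Cl2) = PV/RT = (0.532 × 0.350) / (0.08206 × 444.15) = 0.005109 mol
n(PCl5) = (1/1) × 0.005109 = 0.005109 mol
V = nRT/P = 0.005109 × 0.08206 × 634.15 / 0.485 = 0.5482 L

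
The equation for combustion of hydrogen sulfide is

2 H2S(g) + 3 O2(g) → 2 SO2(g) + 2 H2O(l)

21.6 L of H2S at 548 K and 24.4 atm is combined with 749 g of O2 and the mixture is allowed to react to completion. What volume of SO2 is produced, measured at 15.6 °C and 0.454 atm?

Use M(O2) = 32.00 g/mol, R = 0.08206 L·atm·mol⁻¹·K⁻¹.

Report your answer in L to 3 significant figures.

612 L

n(H2S) = PV/RT = (24.4 × 21.6) / (0.08206 × 548) = 11.72 mol
n(O2) = 749 / 32.00 = 23.41 mol
For 11.72 mol H2S, stoichiometry requires (3/2) × 11.72 = 17.58 mol O2; 23.41 mol is available, so H2S is limiting.
n(SO2) = (2/2) × 11.72 = 11.72 mol
V(SO2) = nRT/P = 11.72 × 0.08206 × 288.75 / 0.454 = 611.7 L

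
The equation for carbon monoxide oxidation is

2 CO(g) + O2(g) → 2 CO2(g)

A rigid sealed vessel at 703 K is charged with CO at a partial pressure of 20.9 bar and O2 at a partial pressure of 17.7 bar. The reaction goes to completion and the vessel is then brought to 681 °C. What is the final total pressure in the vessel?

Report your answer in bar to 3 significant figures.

At constant V, partial pressures at 703 K are proportional to moles, so apply stoichiometry directly to pressures.
P(O2) required for 20.9 bar of CO = (1/2) × 20.9 = 10.45 bar; available 17.7 bar, so CO is limiting.
P(O2) remaining = 17.7 − (1/2) × 20.9 = 7.250 bar
P(gaseous products) = (2)/2 × 20.9 = 20.90 bar
P_total at 703 K = 7.250 + 20.90 = 28.15 bar
Scaling to 681 °C: P = 28.15 × 954.15/703 = 38.21 bar

38.2 bar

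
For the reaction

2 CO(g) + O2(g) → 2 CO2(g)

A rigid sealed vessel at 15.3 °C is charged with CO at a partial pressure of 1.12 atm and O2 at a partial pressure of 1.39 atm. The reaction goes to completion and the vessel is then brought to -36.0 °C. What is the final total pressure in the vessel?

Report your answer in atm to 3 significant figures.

Because the vessel is rigid and T is held at 15.3 °C, work the stoichiometry in partial pressures (P_i = n_iRT/V).
P(O2) required for 1.12 atm of CO = (1/2) × 1.12 = 0.5600 atm; available 1.39 atm, so CO is limiting.
P(O2) remaining = 1.39 − (1/2) × 1.12 = 0.8300 atm
P(gaseous products) = (2)/2 × 1.12 = 1.120 atm
P_total at 15.3 °C = 0.8300 + 1.120 = 1.950 atm
Scaling to -36.0 °C: P = 1.950 × 237.15/288.45 = 1.603 atm

1.60 atm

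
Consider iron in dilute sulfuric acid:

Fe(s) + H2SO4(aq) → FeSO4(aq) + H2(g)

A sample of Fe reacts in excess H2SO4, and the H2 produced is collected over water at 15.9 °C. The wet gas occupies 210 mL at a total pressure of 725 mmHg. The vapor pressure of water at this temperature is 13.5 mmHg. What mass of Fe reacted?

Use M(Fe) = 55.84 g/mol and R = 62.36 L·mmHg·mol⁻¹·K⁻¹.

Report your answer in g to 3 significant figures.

0.463 g

P(H2) = 725 − 13.5 = 711.5 mmHg
n(H2) = PV/RT = (711.5 × 0.2100) / (62.36 × 289.05) = 0.008289 mol
n(Fe) = (1/1) × 0.008289 = 0.008289 mol
m(Fe) = 0.008289 × 55.84 = 0.4629 g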